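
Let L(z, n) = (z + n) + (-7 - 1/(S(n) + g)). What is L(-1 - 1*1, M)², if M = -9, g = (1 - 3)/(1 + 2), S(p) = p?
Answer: 269361/841 ≈ 320.29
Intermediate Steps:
g = -⅔ (g = -2/3 = -2*⅓ = -⅔ ≈ -0.66667)
L(z, n) = -7 + n + z - 1/(-⅔ + n) (L(z, n) = (z + n) + (-7 - 1/(n - ⅔)) = (n + z) + (-7 - 1/(-⅔ + n)) = -7 + n + z - 1/(-⅔ + n))
L(-1 - 1*1, M)² = ((11 - 23*(-9) - 2*(-1 - 1*1) + 3*(-9)² + 3*(-9)*(-1 - 1*1))/(-2 + 3*(-9)))² = ((11 + 207 - 2*(-1 - 1) + 3*81 + 3*(-9)*(-1 - 1))/(-2 - 27))² = ((11 + 207 - 2*(-2) + 243 + 3*(-9)*(-2))/(-29))² = (-(11 + 207 + 4 + 243 + 54)/29)² = (-1/29*519)² = (-519/29)² = 269361/841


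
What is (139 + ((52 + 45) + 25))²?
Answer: 68121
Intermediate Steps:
(139 + ((52 + 45) + 25))² = (139 + (97 + 25))² = (139 + 122)² = 261² = 68121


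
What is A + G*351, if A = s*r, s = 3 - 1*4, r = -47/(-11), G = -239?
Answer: -922826/11 ≈ -83893.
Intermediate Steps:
r = 47/11 (r = -47*(-1/11) = 47/11 ≈ 4.2727)
s = -1 (s = 3 - 4 = -1)
A = -47/11 (A = -1*47/11 = -47/11 ≈ -4.2727)
A + G*351 = -47/11 - 239*351 = -47/11 - 83889 = -922826/11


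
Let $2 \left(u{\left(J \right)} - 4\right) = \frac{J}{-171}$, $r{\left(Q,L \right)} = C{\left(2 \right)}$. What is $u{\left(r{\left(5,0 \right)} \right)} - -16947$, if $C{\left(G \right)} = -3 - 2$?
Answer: $\frac{5797247}{342} \approx 16951.0$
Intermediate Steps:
$C{\left(G \right)} = -5$
$r{\left(Q,L \right)} = -5$
$u{\left(J \right)} = 4 - \frac{J}{342}$ ($u{\left(J \right)} = 4 + \frac{J \frac{1}{-171}}{2} = 4 + \frac{J \left(- \frac{1}{171}\right)}{2} = 4 + \frac{\left(- \frac{1}{171}\right) J}{2} = 4 - \frac{J}{342}$)
$u{\left(r{\left(5,0 \right)} \right)} - -16947 = \left(4 - - \frac{5}{342}\right) - -16947 = \left(4 + \frac{5}{342}\right) + 16947 = \frac{1373}{342} + 16947 = \frac{5797247}{342}$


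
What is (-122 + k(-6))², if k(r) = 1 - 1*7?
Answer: 16384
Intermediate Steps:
k(r) = -6 (k(r) = 1 - 7 = -6)
(-122 + k(-6))² = (-122 - 6)² = (-128)² = 16384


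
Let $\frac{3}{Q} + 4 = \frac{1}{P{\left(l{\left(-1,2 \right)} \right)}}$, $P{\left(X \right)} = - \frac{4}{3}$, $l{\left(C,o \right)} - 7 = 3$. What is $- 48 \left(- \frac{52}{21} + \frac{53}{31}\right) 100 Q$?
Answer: $- \frac{9580800}{4123} \approx -2323.7$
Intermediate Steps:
$l{\left(C,o \right)} = 10$ ($l{\left(C,o \right)} = 7 + 3 = 10$)
$P{\left(X \right)} = - \frac{4}{3}$ ($P{\left(X \right)} = \left(-4\right) \frac{1}{3} = - \frac{4}{3}$)
$Q = - \frac{12}{19}$ ($Q = \frac{3}{-4 + \frac{1}{- \frac{4}{3}}} = \frac{3}{-4 - \frac{3}{4}} = \frac{3}{- \frac{19}{4}} = 3 \left(- \frac{4}{19}\right) = - \frac{12}{19} \approx -0.63158$)
$- 48 \left(- \frac{52}{21} + \frac{53}{31}\right) 100 Q = - 48 \left(- \frac{52}{21} + \frac{53}{31}\right) 100 \left(- \frac{12}{19}\right) = \left(-48\right) \left(- \frac{499}{651}\right) 100 \left(- \frac{12}{19}\right) = \frac{7984}{217} \cdot 100 \left(- \frac{12}{19}\right) = \frac{798400}{217} \left(- \frac{12}{19}\right) = - \frac{9580800}{4123}$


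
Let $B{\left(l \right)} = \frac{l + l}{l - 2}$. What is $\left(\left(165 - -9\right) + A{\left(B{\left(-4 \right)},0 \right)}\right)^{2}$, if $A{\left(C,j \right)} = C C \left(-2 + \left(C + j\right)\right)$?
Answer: $\frac{21771556}{729} \approx 29865.0$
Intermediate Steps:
$B{\left(l \right)} = \frac{2 l}{-2 + l}$
$A{\left(C,j \right)} = C^{2} \left(-2 + C + j\right)$
$\left(\left(165 - -9\right) + A{\left(B{\left(-4 \right)},0 \right)}\right)^{2} = \left(\left(165 - -9\right) + \left(2 \left(-4\right) \frac{1}{-2 - 4}\right)^{2} \left(-2 + 2 \left(-4\right) \frac{1}{-2 - 4} + 0\right)\right)^{2} = \left(\left(165 + 9\right) + \left(2 \left(-4\right) \frac{1}{-6}\right)^{2} \left(-2 + 2 \left(-4\right) \frac{1}{-6} + 0\right)\right)^{2} = \left(174 + \left(2 \left(-4\right) \left(- \frac{1}{6}\right)\right)^{2} \left(-2 + 2 \left(-4\right) \left(- \frac{1}{6}\right) + 0\right)\right)^{2} = \left(174 + \left(\frac{4}{3}\right)^{2} \left(-2 + \frac{4}{3} + 0\right)\right)^{2} = \left(174 + \frac{16}{9} \left(- \frac{2}{3}\right)\right)^{2} = \left(174 - \frac{32}{27}\right)^{2} = \left(\frac{4666}{27}\right)^{2} = \frac{21771556}{729}$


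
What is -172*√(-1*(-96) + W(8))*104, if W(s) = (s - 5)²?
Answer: -17888*√105 ≈ -1.8330e+5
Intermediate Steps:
W(s) = (-5 + s)²
-172*√(-1*(-96) + W(8))*104 = -172*√(-1*(-96) + (-5 + 8)²)*104 = -172*√(96 + 3²)*104 = -172*√(96 + 9)*104 = -172*√105*104 = -17888*√105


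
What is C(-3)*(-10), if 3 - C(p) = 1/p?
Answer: -100/3 ≈ -33.333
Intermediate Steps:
C(p) = 3 - 1/p
C(-3)*(-10) = (3 - 1/(-3))*(-10) = (3 - 1*(-⅓))*(-10) = (3 + ⅓)*(-10) = (10/3)*(-10) = -100/3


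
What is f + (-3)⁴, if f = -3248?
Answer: -3167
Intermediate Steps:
f + (-3)⁴ = -3248 + (-3)⁴ = -3248 + 81 = -3167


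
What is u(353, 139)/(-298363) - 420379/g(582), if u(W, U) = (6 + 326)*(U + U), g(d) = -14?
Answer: 125424247433/4177082 ≈ 30027.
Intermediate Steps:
u(W, U) = 664*U (u(W, U) = 332*(2*U) = 664*U)
u(353, 139)/(-298363) - 420379/g(582) = (664*139)/(-298363) - 420379/(-14) = 92296*(-1/298363) - 420379*(-1/14) = -92296/298363 + 420379/14 = 125424247433/4177082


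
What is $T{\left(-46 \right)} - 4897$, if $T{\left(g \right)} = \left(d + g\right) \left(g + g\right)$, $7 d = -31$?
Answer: $- \frac{1803}{7} \approx -257.57$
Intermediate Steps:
$d = - \frac{31}{7}$ ($d = \frac{1}{7} \left(-31\right) = - \frac{31}{7} \approx -4.4286$)
$T{\left(g \right)} = 2 g \left(- \frac{31}{7} + g\right)$ ($T{\left(g \right)} = \left(- \frac{31}{7} + g\right) \left(g + g\right) = \left(- \frac{31}{7} + g\right) 2 g = 2 g \left(- \frac{31}{7} + g\right)$)
$T{\left(-46 \right)} - 4897 = \frac{2}{7} \left(-46\right) \left(-31 + 7 \left(-46\right)\right) - 4897 = \frac{2}{7} \left(-46\right) \left(-31 - 322\right) - 4897 = \frac{2}{7} \left(-46\right) \left(-353\right) - 4897 = \frac{32476}{7} - 4897 = - \frac{1803}{7}$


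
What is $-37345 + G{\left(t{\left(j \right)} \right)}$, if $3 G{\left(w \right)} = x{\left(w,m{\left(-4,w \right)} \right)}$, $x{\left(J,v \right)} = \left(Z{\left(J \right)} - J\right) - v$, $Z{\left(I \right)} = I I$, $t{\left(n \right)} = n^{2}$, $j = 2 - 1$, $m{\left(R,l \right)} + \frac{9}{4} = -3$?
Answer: $- \frac{149373}{4} \approx -37343.0$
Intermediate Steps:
$m{\left(R,l \right)} = - \frac{21}{4}$ ($m{\left(R,l \right)} = - \frac{9}{4} - 3 = - \frac{21}{4}$)
$j = 1$ ($j = 2 - 1 = 1$)
$Z{\left(I \right)} = I^{2}$
$x{\left(J,v \right)} = J^{2} - J - v$ ($x{\left(J,v \right)} = \left(J^{2} - J\right) - v = J^{2} - J - v$)
$G{\left(w \right)} = \frac{7}{4} - \frac{w}{3} + \frac{w^{2}}{3}$ ($G{\left(w \right)} = \frac{w^{2} - w - - \frac{21}{4}}{3} = \frac{w^{2} - w + \frac{21}{4}}{3} = \frac{\frac{21}{4} + w^{2} - w}{3} = \frac{7}{4} - \frac{w}{3} + \frac{w^{2}}{3}$)
$-37345 + G{\left(t{\left(j \right)} \right)} = -37345 + \left(\frac{7}{4} - \frac{1^{2}}{3} + \frac{\left(1^{2}\right)^{2}}{3}\right) = -37345 + \left(\frac{7}{4} - \frac{1}{3} + \frac{1^{2}}{3}\right) = -37345 + \left(\frac{7}{4} - \frac{1}{3} + \frac{1}{3} \cdot 1\right) = -37345 + \left(\frac{7}{4} - \frac{1}{3} + \frac{1}{3}\right) = -37345 + \frac{7}{4} = - \frac{149373}{4}$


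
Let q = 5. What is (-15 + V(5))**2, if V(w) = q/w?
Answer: 196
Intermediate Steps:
V(w) = 5/w
(-15 + V(5))**2 = (-15 + 5/5)**2 = (-15 + 5*(1/5))**2 = (-15 + 1)**2 = (-14)**2 = 196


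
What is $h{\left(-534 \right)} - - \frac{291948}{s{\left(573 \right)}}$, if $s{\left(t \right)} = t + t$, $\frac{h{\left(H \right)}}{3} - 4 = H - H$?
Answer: $\frac{50950}{191} \approx 266.75$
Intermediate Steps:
$h{\left(H \right)} = 12$ ($h{\left(H \right)} = 12 + 3 \left(H - H\right) = 12 + 3 \cdot 0 = 12 + 0 = 12$)
$s{\left(t \right)} = 2 t$
$h{\left(-534 \right)} - - \frac{291948}{s{\left(573 \right)}} = 12 - - \frac{291948}{2 \cdot 573} = 12 - - \frac{291948}{1146} = 12 - \left(-291948\right) \frac{1}{1146} = 12 - - \frac{48658}{191} = 12 + \frac{48658}{191} = \frac{50950}{191}$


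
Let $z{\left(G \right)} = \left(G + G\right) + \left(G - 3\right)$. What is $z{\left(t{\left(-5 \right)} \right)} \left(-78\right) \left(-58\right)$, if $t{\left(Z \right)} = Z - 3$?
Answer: $-122148$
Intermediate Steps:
$t{\left(Z \right)} = -3 + Z$
$z{\left(G \right)} = -3 + 3 G$ ($z{\left(G \right)} = 2 G + \left(-3 + G\right) = -3 + 3 G$)
$z{\left(t{\left(-5 \right)} \right)} \left(-78\right) \left(-58\right) = \left(-3 + 3 \left(-3 - 5\right)\right) \left(-78\right) \left(-58\right) = \left(-3 + 3 \left(-8\right)\right) \left(-78\right) \left(-58\right) = \left(-3 - 24\right) \left(-78\right) \left(-58\right) = \left(-27\right) \left(-78\right) \left(-58\right) = 2106 \left(-58\right) = -122148$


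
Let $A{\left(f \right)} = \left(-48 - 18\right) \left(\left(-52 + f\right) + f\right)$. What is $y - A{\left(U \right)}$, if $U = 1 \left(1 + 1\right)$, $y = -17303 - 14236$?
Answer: $-34707$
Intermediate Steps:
$y = -31539$ ($y = -17303 - 14236 = -31539$)
$U = 2$ ($U = 1 \cdot 2 = 2$)
$A{\left(f \right)} = 3432 - 132 f$ ($A{\left(f \right)} = - 66 \left(-52 + 2 f\right) = 3432 - 132 f$)
$y - A{\left(U \right)} = -31539 - \left(3432 - 264\right) = -31539 - 3168 = -34707$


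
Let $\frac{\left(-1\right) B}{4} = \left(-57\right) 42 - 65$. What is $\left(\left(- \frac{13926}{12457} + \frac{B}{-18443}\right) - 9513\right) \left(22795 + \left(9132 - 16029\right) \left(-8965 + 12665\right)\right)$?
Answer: $\frac{55732913099359264465}{229744451} \approx 2.4259 \cdot 10^{11}$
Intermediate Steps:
$B = 9836$ ($B = - 4 \left(\left(-57\right) 42 - 65\right) = - 4 \left(-2394 - 65\right) = \left(-4\right) \left(-2459\right) = 9836$)
$\left(\left(- \frac{13926}{12457} + \frac{B}{-18443}\right) - 9513\right) \left(22795 + \left(9132 - 16029\right) \left(-8965 + 12665\right)\right) = \left(\left(- \frac{13926}{12457} + \frac{9836}{-18443}\right) - 9513\right) \left(22795 + \left(9132 - 16029\right) \left(-8965 + 12665\right)\right) = \left(\left(\left(-13926\right) \frac{1}{12457} + 9836 \left(- \frac{1}{18443}\right)\right) - 9513\right) \left(22795 - 25518900\right) = \left(\left(- \frac{13926}{12457} - \frac{9836}{18443}\right) - 9513\right) \left(22795 - 25518900\right) = \left(- \frac{379364270}{229744451} - 9513\right) \left(-25496105\right) = \left(- \frac{2185938326633}{229744451}\right) \left(-25496105\right) = \frac{55732913099359264465}{229744451}$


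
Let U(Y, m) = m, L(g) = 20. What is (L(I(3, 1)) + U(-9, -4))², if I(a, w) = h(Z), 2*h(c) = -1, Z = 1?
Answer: 256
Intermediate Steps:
h(c) = -½ (h(c) = (½)*(-1) = -½)
I(a, w) = -½
(L(I(3, 1)) + U(-9, -4))² = (20 - 4)² = 16² = 256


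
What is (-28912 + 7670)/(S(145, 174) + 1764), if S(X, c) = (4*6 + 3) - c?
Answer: -21242/1617 ≈ -13.137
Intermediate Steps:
S(X, c) = 27 - c (S(X, c) = (24 + 3) - c = 27 - c)
(-28912 + 7670)/(S(145, 174) + 1764) = (-28912 + 7670)/((27 - 1*174) + 1764) = -21242/((27 - 174) + 1764) = -21242/(-147 + 1764) = -21242/1617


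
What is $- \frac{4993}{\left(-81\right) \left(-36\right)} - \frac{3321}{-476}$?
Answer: $\frac{913421}{173502} \approx 5.2646$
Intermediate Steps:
$- \frac{4993}{\left(-81\right) \left(-36\right)} - \frac{3321}{-476} = - \frac{4993}{2916} - - \frac{3321}{476} = \left(-4993\right) \frac{1}{2916} + \frac{3321}{476} = - \frac{4993}{2916} + \frac{3321}{476} = \frac{913421}{173502}$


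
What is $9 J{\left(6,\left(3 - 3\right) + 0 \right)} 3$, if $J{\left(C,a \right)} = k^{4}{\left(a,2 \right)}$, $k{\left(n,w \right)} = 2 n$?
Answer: $0$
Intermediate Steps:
$J{\left(C,a \right)} = 16 a^{4}$ ($J{\left(C,a \right)} = \left(2 a\right)^{4} = 16 a^{4}$)
$9 J{\left(6,\left(3 - 3\right) + 0 \right)} 3 = 9 \cdot 16 \left(\left(3 - 3\right) + 0\right)^{4} \cdot 3 = 9 \cdot 16 \left(0 + 0\right)^{4} \cdot 3 = 9 \cdot 16 \cdot 0^{4} \cdot 3 = 9 \cdot 16 \cdot 0 \cdot 3 = 9 \cdot 0 \cdot 3 = 0 \cdot 3 = 0$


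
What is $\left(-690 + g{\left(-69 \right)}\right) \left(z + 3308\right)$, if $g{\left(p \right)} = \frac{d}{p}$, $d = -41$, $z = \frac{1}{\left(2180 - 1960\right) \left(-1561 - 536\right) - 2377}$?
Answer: $- \frac{72969696495115}{31996473} \approx -2.2806 \cdot 10^{6}$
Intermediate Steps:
$z = - \frac{1}{463717}$ ($z = \frac{1}{220 \left(-2097\right) - 2377} = \frac{1}{-461340 - 2377} = \frac{1}{-463717} = - \frac{1}{463717} \approx -2.1565 \cdot 10^{-6}$)
$g{\left(p \right)} = - \frac{41}{p}$
$\left(-690 + g{\left(-69 \right)}\right) \left(z + 3308\right) = \left(-690 - \frac{41}{-69}\right) \left(- \frac{1}{463717} + 3308\right) = \left(-690 - - \frac{41}{69}\right) \frac{1533975835}{463717} = \left(-690 + \frac{41}{69}\right) \frac{1533975835}{463717} = \left(- \frac{47569}{69}\right) \frac{1533975835}{463717} = - \frac{72969696495115}{31996473}$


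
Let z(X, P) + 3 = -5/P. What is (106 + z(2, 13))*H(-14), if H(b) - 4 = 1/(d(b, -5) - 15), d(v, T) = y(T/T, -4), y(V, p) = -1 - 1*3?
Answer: 100050/247 ≈ 405.06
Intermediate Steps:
y(V, p) = -4 (y(V, p) = -1 - 3 = -4)
d(v, T) = -4
z(X, P) = -3 - 5/P
H(b) = 75/19 (H(b) = 4 + 1/(-4 - 15) = 4 + 1/(-19) = 4 - 1/19 = 75/19)
(106 + z(2, 13))*H(-14) = (106 + (-3 - 5/13))*(75/19) = (106 - 44/13)*(75/19) = (1334/13)*(75/19) = 100050/247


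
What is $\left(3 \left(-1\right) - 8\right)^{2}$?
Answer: $121$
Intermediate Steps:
$\left(3 \left(-1\right) - 8\right)^{2} = \left(-3 - 8\right)^{2} = \left(-11\right)^{2} = 121$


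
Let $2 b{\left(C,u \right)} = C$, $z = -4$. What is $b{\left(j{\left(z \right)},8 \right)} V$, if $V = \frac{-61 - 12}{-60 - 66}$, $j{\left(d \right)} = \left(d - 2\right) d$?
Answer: $\frac{146}{21} \approx 6.9524$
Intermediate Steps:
$j{\left(d \right)} = d \left(-2 + d\right)$ ($j{\left(d \right)} = \left(-2 + d\right) d = d \left(-2 + d\right)$)
$b{\left(C,u \right)} = \frac{C}{2}$
$V = \frac{73}{126}$ ($V = - \frac{73}{-126} = \left(-73\right) \left(- \frac{1}{126}\right) = \frac{73}{126} \approx 0.57936$)
$b{\left(j{\left(z \right)},8 \right)} V = \frac{\left(-4\right) \left(-2 - 4\right)}{2} \cdot \frac{73}{126} = \frac{\left(-4\right) \left(-6\right)}{2} \cdot \frac{73}{126} = \frac{1}{2} \cdot 24 \cdot \frac{73}{126} = 12 \cdot \frac{73}{126} = \frac{146}{21}$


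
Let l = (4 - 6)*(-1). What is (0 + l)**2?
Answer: 4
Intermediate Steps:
l = 2 (l = -2*(-1) = 2)
(0 + l)**2 = (0 + 2)**2 = 2**2 = 4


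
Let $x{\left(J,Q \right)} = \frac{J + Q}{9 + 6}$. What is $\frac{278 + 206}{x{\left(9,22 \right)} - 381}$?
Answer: $- \frac{1815}{1421} \approx -1.2773$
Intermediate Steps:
$x{\left(J,Q \right)} = \frac{J}{15} + \frac{Q}{15}$ ($x{\left(J,Q \right)} = \frac{J + Q}{15} = \left(J + Q\right) \frac{1}{15} = \frac{J}{15} + \frac{Q}{15}$)
$\frac{278 + 206}{x{\left(9,22 \right)} - 381} = \frac{278 + 206}{\left(\frac{1}{15} \cdot 9 + \frac{1}{15} \cdot 22\right) - 381} = \frac{484}{\left(\frac{3}{5} + \frac{22}{15}\right) - 381} = \frac{484}{\frac{31}{15} - 381} = \frac{484}{- \frac{5684}{15}} = 484 \left(- \frac{15}{5684}\right) = - \frac{1815}{1421}$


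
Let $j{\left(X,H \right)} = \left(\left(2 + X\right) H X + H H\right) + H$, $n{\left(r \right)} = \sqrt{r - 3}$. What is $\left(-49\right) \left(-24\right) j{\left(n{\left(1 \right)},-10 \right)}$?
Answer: $129360 - 23520 i \sqrt{2} \approx 1.2936 \cdot 10^{5} - 33262.0 i$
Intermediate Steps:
$n{\left(r \right)} = \sqrt{-3 + r}$
$j{\left(X,H \right)} = H + H^{2} + H X \left(2 + X\right)$ ($j{\left(X,H \right)} = \left(H \left(2 + X\right) X + H^{2}\right) + H = \left(H X \left(2 + X\right) + H^{2}\right) + H = \left(H^{2} + H X \left(2 + X\right)\right) + H = H + H^{2} + H X \left(2 + X\right)$)
$\left(-49\right) \left(-24\right) j{\left(n{\left(1 \right)},-10 \right)} = \left(-49\right) \left(-24\right) \left(- 10 \left(1 - 10 + \left(\sqrt{-3 + 1}\right)^{2} + 2 \sqrt{-3 + 1}\right)\right) = 1176 \left(- 10 \left(1 - 10 + \left(\sqrt{-2}\right)^{2} + 2 \sqrt{-2}\right)\right) = 1176 \left(- 10 \left(1 - 10 + \left(i \sqrt{2}\right)^{2} + 2 i \sqrt{2}\right)\right) = 1176 \left(- 10 \left(1 - 10 - 2 + 2 i \sqrt{2}\right)\right) = 1176 \left(- 10 \left(-11 + 2 i \sqrt{2}\right)\right) = 1176 \left(110 - 20 i \sqrt{2}\right) = 129360 - 23520 i \sqrt{2}$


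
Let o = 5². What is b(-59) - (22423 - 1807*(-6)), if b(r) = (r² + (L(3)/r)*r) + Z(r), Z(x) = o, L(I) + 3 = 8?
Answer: -29754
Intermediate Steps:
L(I) = 5 (L(I) = -3 + 8 = 5)
o = 25
Z(x) = 25
b(r) = 30 + r² (b(r) = (r² + (5/r)*r) + 25 = (r² + 5) + 25 = (5 + r²) + 25 = 30 + r²)
b(-59) - (22423 - 1807*(-6)) = (30 + (-59)²) - (22423 - 1807*(-6)) = (30 + 3481) - (22423 - 1*(-10842)) = 3511 - (22423 + 10842) = 3511 - 1*33265 = 3511 - 33265 = -29754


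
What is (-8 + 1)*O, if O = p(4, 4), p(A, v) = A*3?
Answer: -84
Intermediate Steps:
p(A, v) = 3*A
O = 12 (O = 3*4 = 12)
(-8 + 1)*O = (-8 + 1)*12 = -7*12 = -84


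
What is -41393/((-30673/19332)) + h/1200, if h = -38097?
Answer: 319694273973/12269200 ≈ 26057.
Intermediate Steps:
-41393/((-30673/19332)) + h/1200 = -41393/((-30673/19332)) - 38097/1200 = -41393/((-30673*1/19332)) - 38097*1/1200 = -41393/(-30673/19332) - 12699/400 = -41393*(-19332/30673) - 12699/400 = 800209476/30673 - 12699/400 = 319694273973/12269200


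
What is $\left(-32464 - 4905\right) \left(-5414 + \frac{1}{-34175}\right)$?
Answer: $\frac{6914141340419}{34175} \approx 2.0232 \cdot 10^{8}$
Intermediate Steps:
$\left(-32464 - 4905\right) \left(-5414 + \frac{1}{-34175}\right) = - 37369 \left(-5414 - \frac{1}{34175}\right) = \left(-37369\right) \left(- \frac{185023451}{34175}\right) = \frac{6914141340419}{34175}$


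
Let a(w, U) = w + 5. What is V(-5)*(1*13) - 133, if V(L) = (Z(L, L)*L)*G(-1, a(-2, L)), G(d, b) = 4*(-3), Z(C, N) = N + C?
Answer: -7933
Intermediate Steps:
a(w, U) = 5 + w
Z(C, N) = C + N
G(d, b) = -12
V(L) = -24*L² (V(L) = ((L + L)*L)*(-12) = ((2*L)*L)*(-12) = (2*L²)*(-12) = -24*L²)
V(-5)*(1*13) - 133 = (-24*(-5)²)*(1*13) - 133 = -24*25*13 - 133 = -600*13 - 133 = -7800 - 133 = -7933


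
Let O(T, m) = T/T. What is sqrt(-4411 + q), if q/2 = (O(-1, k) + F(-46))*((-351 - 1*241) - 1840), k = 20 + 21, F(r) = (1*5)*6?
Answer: I*sqrt(155195) ≈ 393.95*I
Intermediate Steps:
F(r) = 30 (F(r) = 5*6 = 30)
k = 41
O(T, m) = 1
q = -150784 (q = 2*((1 + 30)*((-351 - 1*241) - 1840)) = 2*(31*((-351 - 241) - 1840)) = 2*(31*(-592 - 1840)) = 2*(31*(-2432)) = 2*(-75392) = -150784)
sqrt(-4411 + q) = sqrt(-4411 - 150784) = sqrt(-155195) = I*sqrt(155195)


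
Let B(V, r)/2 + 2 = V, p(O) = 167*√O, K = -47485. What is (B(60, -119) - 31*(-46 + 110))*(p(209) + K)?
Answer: 88701980 - 311956*√209 ≈ 8.4192e+7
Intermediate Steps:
B(V, r) = -4 + 2*V
(B(60, -119) - 31*(-46 + 110))*(p(209) + K) = ((-4 + 2*60) - 31*(-46 + 110))*(167*√209 - 47485) = ((-4 + 120) - 31*64)*(-47485 + 167*√209) = (116 - 1984)*(-47485 + 167*√209) = -1868*(-47485 + 167*√209) = 88701980 - 311956*√209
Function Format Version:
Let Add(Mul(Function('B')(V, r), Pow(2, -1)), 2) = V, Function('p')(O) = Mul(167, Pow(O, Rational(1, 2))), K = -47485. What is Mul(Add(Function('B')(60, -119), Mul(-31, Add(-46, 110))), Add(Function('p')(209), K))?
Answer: Add(88701980, Mul(-311956, Pow(209, Rational(1, 2)))) ≈ 8.4192e+7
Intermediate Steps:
Function('B')(V, r) = Add(-4, Mul(2, V))
Mul(Add(Function('B')(60, -119), Mul(-31, Add(-46, 110))), Add(Function('p')(209), K)) = Mul(Add(Add(-4, Mul(2, 60)), Mul(-31, Add(-46, 110))), Add(Mul(167, Pow(209, Rational(1, 2))), -47485)) = Mul(Add(Add(-4, 120), Mul(-31, 64)), Add(-47485, Mul(167, Pow(209, Rational(1, 2))))) = Mul(Add(116, -1984), Add(-47485, Mul(167, Pow(209, Rational(1, 2))))) = Mul(-1868, Add(-47485, Mul(167, Pow(209, Rational(1, 2))))) = Add(88701980, Mul(-311956, Pow(209, Rational(1, 2))))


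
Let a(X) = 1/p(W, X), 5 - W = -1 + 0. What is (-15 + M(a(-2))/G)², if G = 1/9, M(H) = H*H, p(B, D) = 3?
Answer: 196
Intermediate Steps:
W = 6 (W = 5 - (-1 + 0) = 5 - 1*(-1) = 5 + 1 = 6)
a(X) = ⅓ (a(X) = 1/3 = ⅓)
M(H) = H²
G = ⅑ (G = 1*(⅑) = ⅑ ≈ 0.11111)
(-15 + M(a(-2))/G)² = (-15 + (⅓)²/(⅑))² = (-15 + (⅑)*9)² = (-15 + 1)² = (-14)² = 196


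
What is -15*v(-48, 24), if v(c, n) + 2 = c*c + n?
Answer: -34890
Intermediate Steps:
v(c, n) = -2 + n + c**2 (v(c, n) = -2 + (c*c + n) = -2 + (c**2 + n) = -2 + (n + c**2) = -2 + n + c**2)
-15*v(-48, 24) = -15*(-2 + 24 + (-48)**2) = -15*(-2 + 24 + 2304) = -15*2326 = -34890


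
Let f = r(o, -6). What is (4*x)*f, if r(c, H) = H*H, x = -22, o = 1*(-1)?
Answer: -3168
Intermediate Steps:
o = -1
r(c, H) = H²
f = 36 (f = (-6)² = 36)
(4*x)*f = (4*(-22))*36 = -88*36 = -3168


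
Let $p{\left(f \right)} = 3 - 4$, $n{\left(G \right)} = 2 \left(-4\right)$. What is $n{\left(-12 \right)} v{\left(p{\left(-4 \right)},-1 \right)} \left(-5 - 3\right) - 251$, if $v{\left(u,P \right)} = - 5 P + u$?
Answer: $5$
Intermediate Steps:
$n{\left(G \right)} = -8$
$p{\left(f \right)} = -1$ ($p{\left(f \right)} = 3 - 4 = -1$)
$v{\left(u,P \right)} = u - 5 P$
$n{\left(-12 \right)} v{\left(p{\left(-4 \right)},-1 \right)} \left(-5 - 3\right) - 251 = - 8 \left(-1 - -5\right) \left(-5 - 3\right) - 251 = - 8 \left(-1 + 5\right) \left(-8\right) - 251 = - 8 \cdot 4 \left(-8\right) - 251 = \left(-8\right) \left(-32\right) - 251 = 256 - 251 = 5$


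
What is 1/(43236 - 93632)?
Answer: -1/50396 ≈ -1.9843e-5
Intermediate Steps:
1/(43236 - 93632) = 1/(-50396) = -1/50396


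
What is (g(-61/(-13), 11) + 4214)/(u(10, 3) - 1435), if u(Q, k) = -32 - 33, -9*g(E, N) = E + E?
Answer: -123229/43875 ≈ -2.8086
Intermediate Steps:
g(E, N) = -2*E/9 (g(E, N) = -(E + E)/9 = -2*E/9)
u(Q, k) = -65
(g(-61/(-13), 11) + 4214)/(u(10, 3) - 1435) = (-(-122)/(9*(-13)) + 4214)/(-65 - 1435) = (-(-122)*(-1)/(9*13) + 4214)/(-1500) = (-2/9*61/13 + 4214)*(-1/1500) = (-122/117 + 4214)*(-1/1500) = (492916/117)*(-1/1500) = -123229/43875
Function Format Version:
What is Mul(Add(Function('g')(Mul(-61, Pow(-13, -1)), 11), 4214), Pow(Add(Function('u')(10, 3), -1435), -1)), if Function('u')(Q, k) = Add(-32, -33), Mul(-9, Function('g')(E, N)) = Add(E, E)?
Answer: Rational(-123229, 43875) ≈ -2.8086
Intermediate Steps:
Function('g')(E, N) = Mul(Rational(-2, 9), E) (Function('g')(E, N) = Mul(Rational(-1, 9), Add(E, E)) = Mul(Rational(-1, 9), Mul(2, E)) = Mul(Rational(-2, 9), E))
Function('u')(Q, k) = -65
Mul(Add(Function('g')(Mul(-61, Pow(-13, -1)), 11), 4214), Pow(Add(Function('u')(10, 3), -1435), -1)) = Mul(Add(Mul(Rational(-2, 9), Mul(-61, Pow(-13, -1))), 4214), Pow(Add(-65, -1435), -1)) = Mul(Add(Mul(Rational(-2, 9), Mul(-61, Rational(-1, 13))), 4214), Pow(-1500, -1)) = Mul(Add(Mul(Rational(-2, 9), Rational(61, 13)), 4214), Rational(-1, 1500)) = Mul(Add(Rational(-122, 117), 4214), Rational(-1, 1500)) = Mul(Rational(492916, 117), Rational(-1, 1500)) = Rational(-123229, 43875)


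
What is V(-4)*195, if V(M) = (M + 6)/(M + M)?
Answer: -195/4 ≈ -48.750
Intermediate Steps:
V(M) = (6 + M)/(2*M) (V(M) = (6 + M)/((2*M)) = (6 + M)*(1/(2*M)) = (6 + M)/(2*M))
V(-4)*195 = ((1/2)*(6 - 4)/(-4))*195 = ((1/2)*(-1/4)*2)*195 = -1/4*195 = -195/4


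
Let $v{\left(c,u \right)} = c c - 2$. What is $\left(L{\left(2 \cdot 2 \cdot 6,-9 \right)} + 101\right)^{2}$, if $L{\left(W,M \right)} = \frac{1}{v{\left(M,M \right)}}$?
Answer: $\frac{63680400}{6241} \approx 10204.0$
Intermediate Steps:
$v{\left(c,u \right)} = -2 + c^{2}$ ($v{\left(c,u \right)} = c^{2} - 2 = -2 + c^{2}$)
$L{\left(W,M \right)} = \frac{1}{-2 + M^{2}}$
$\left(L{\left(2 \cdot 2 \cdot 6,-9 \right)} + 101\right)^{2} = \left(\frac{1}{-2 + \left(-9\right)^{2}} + 101\right)^{2} = \left(\frac{1}{-2 + 81} + 101\right)^{2} = \left(\frac{1}{79} + 101\right)^{2} = \left(\frac{7980}{79}\right)^{2} = \frac{63680400}{6241}$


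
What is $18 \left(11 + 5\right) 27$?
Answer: $7776$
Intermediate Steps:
$18 \left(11 + 5\right) 27 = 18 \cdot 16 \cdot 27 = 288 \cdot 27 = 7776$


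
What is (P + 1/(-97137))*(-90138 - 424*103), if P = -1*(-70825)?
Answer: -920576406891440/97137 ≈ -9.4771e+9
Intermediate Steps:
P = 70825
(P + 1/(-97137))*(-90138 - 424*103) = (70825 + 1/(-97137))*(-90138 - 424*103) = (70825 - 1/97137)*(-90138 - 43672) = (6879728024/97137)*(-133810) = -920576406891440/97137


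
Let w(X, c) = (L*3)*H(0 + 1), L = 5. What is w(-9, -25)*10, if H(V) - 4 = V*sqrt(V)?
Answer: 750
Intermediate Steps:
H(V) = 4 + V**(3/2) (H(V) = 4 + V*sqrt(V) = 4 + V**(3/2))
w(X, c) = 75 (w(X, c) = (5*3)*(4 + (0 + 1)**(3/2)) = 15*(4 + 1**(3/2)) = 15*(4 + 1) = 15*5 = 75)
w(-9, -25)*10 = 75*10 = 750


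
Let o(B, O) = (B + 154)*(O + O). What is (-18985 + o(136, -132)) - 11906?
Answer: -107451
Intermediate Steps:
o(B, O) = 2*O*(154 + B) (o(B, O) = (154 + B)*(2*O) = 2*O*(154 + B))
(-18985 + o(136, -132)) - 11906 = (-18985 + 2*(-132)*(154 + 136)) - 11906 = (-18985 + 2*(-132)*290) - 11906 = (-18985 - 76560) - 11906 = -95545 - 11906 = -107451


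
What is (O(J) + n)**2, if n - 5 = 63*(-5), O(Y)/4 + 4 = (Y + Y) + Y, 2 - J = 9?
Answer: 168100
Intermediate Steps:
J = -7 (J = 2 - 1*9 = 2 - 9 = -7)
O(Y) = -16 + 12*Y (O(Y) = -16 + 4*((Y + Y) + Y) = -16 + 4*(2*Y + Y) = -16 + 4*(3*Y) = -16 + 12*Y)
n = -310 (n = 5 + 63*(-5) = 5 - 315 = -310)
(O(J) + n)**2 = ((-16 + 12*(-7)) - 310)**2 = ((-16 - 84) - 310)**2 = (-100 - 310)**2 = (-410)**2 = 168100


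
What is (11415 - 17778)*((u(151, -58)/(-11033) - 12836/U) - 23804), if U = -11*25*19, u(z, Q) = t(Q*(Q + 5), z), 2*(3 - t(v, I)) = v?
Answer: 13452398412894/88825 ≈ 1.5145e+8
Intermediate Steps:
t(v, I) = 3 - v/2
u(z, Q) = 3 - Q*(5 + Q)/2 (u(z, Q) = 3 - Q*(Q + 5)/2 = 3 - Q*(5 + Q)/2)
U = -5225 (U = -275*19 = -5225)
(11415 - 17778)*((u(151, -58)/(-11033) - 12836/U) - 23804) = (11415 - 17778)*(((3 - ½*(-58)*(5 - 58))/(-11033) - 12836/(-5225)) - 23804) = -6363*(((3 - ½*(-58)*(-53))*(-1/11033) - 12836*(-1/5225)) - 23804) = -6363*(((3 - 1537)*(-1/11033) + 12836/5225) - 23804) = -6363*((-1534*(-1/11033) + 12836/5225) - 23804) = -6363*((26/187 + 12836/5225) - 23804) = -6363*(230562/88825 - 23804) = -6363*(-2114159738/88825) = 13452398412894/88825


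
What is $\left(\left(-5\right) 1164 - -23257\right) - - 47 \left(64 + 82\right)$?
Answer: $24299$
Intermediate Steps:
$\left(\left(-5\right) 1164 - -23257\right) - - 47 \left(64 + 82\right) = \left(-5820 + 23257\right) - \left(-47\right) 146 = 17437 - -6862 = 17437 + 6862 = 24299$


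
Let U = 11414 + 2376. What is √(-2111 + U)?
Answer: √11679 ≈ 108.07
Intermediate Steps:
U = 13790
√(-2111 + U) = √(-2111 + 13790) = √11679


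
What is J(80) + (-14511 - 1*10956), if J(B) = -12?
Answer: -25479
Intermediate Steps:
J(80) + (-14511 - 1*10956) = -12 + (-14511 - 1*10956) = -12 + (-14511 - 10956) = -12 - 25467 = -25479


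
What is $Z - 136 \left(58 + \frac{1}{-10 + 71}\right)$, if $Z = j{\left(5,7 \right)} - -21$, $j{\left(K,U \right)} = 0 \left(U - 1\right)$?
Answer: $- \frac{480023}{61} \approx -7869.2$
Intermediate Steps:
$j{\left(K,U \right)} = 0$ ($j{\left(K,U \right)} = 0 \left(U - 1\right) = 0 \left(-1 + U\right) = 0$)
$Z = 21$ ($Z = 0 - -21 = 0 + 21 = 21$)
$Z - 136 \left(58 + \frac{1}{-10 + 71}\right) = 21 - 136 \left(58 + \frac{1}{-10 + 71}\right) = 21 - 136 \left(58 + \frac{1}{61}\right) = 21 - \frac{481304}{61} = - \frac{480023}{61}$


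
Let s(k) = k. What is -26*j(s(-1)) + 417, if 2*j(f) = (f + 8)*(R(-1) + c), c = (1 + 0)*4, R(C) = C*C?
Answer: -38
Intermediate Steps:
R(C) = C²
c = 4 (c = 1*4 = 4)
j(f) = 20 + 5*f/2 (j(f) = ((f + 8)*((-1)² + 4))/2 = ((8 + f)*(1 + 4))/2 = ((8 + f)*5)/2 = (40 + 5*f)/2 = 20 + 5*f/2)
-26*j(s(-1)) + 417 = -26*(20 + (5/2)*(-1)) + 417 = -26*(20 - 5/2) + 417 = -26*35/2 + 417 = -455 + 417 = -38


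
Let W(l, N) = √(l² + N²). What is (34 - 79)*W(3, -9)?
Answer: -135*√10 ≈ -426.91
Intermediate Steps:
W(l, N) = √(N² + l²)
(34 - 79)*W(3, -9) = (34 - 79)*√((-9)² + 3²) = -45*√(81 + 9) = -135*√10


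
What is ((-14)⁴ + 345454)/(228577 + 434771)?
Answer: 191935/331674 ≈ 0.57869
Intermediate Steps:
((-14)⁴ + 345454)/(228577 + 434771) = (38416 + 345454)/663348 = 383870*(1/663348) = 191935/331674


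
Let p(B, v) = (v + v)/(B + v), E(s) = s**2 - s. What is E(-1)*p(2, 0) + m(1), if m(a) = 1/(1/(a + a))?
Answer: 2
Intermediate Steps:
m(a) = 2*a (m(a) = 1/(1/(2*a)) = 2*a)
p(B, v) = 2*v/(B + v) (p(B, v) = (2*v)/(B + v) = 2*v/(B + v))
E(-1)*p(2, 0) + m(1) = (-(-1 - 1))*(2*0/(2 + 0)) + 2*1 = (-1*(-2))*(2*0/2) + 2 = 2*(2*0*(1/2)) + 2 = 2*0 + 2 = 0 + 2 = 2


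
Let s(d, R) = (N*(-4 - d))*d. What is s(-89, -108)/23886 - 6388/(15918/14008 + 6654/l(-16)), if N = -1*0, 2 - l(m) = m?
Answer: -134224656/7791313 ≈ -17.227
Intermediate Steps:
l(m) = 2 - m
N = 0
s(d, R) = 0 (s(d, R) = (0*(-4 - d))*d = 0*d = 0)
s(-89, -108)/23886 - 6388/(15918/14008 + 6654/l(-16)) = 0/23886 - 6388/(15918/14008 + 6654/(2 - 1*(-16))) = 0*(1/23886) - 6388/(15918*(1/14008) + 6654/(2 + 16)) = 0 - 6388/(7959/7004 + 6654/18) = 0 - 6388/(7959/7004 + 6654*(1/18)) = 0 - 6388/(7959/7004 + 1109/3) = 0 - 6388/7791313/21012 = 0 - 6388*21012/7791313 = 0 - 134224656/7791313 = -134224656/7791313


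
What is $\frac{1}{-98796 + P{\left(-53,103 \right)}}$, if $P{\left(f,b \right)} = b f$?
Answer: $- \frac{1}{104255} \approx -9.5919 \cdot 10^{-6}$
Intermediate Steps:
$\frac{1}{-98796 + P{\left(-53,103 \right)}} = \frac{1}{-98796 + 103 \left(-53\right)} = \frac{1}{-98796 - 5459} = \frac{1}{-104255} = - \frac{1}{104255}$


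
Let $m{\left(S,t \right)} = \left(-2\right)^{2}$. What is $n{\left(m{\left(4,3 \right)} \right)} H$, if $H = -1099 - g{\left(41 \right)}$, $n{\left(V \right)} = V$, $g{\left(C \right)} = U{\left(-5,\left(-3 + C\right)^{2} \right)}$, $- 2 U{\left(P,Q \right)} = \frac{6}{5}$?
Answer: $- \frac{21968}{5} \approx -4393.6$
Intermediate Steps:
$U{\left(P,Q \right)} = - \frac{3}{5}$ ($U{\left(P,Q \right)} = - \frac{6 \cdot \frac{1}{5}}{2} = \left(- \frac{1}{2}\right) \frac{6}{5} = - \frac{3}{5}$)
$g{\left(C \right)} = - \frac{3}{5}$
$m{\left(S,t \right)} = 4$
$H = - \frac{5492}{5}$ ($H = -1099 - - \frac{3}{5} = -1099 + \frac{3}{5} = - \frac{5492}{5} \approx -1098.4$)
$n{\left(m{\left(4,3 \right)} \right)} H = 4 \left(- \frac{5492}{5}\right) = - \frac{21968}{5}$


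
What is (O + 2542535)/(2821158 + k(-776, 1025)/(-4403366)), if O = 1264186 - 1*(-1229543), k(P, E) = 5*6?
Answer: 11088256832312/6211295608899 ≈ 1.7852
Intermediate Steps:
k(P, E) = 30
O = 2493729 (O = 1264186 + 1229543 = 2493729)
(O + 2542535)/(2821158 + k(-776, 1025)/(-4403366)) = (2493729 + 2542535)/(2821158 + 30/(-4403366)) = 5036264/(2821158 + 30*(-1/4403366)) = 5036264/(2821158 - 15/2201683) = 5036264/(6211295608899/2201683) = 5036264*(2201683/6211295608899) = 11088256832312/6211295608899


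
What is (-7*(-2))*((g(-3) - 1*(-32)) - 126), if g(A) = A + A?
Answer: -1400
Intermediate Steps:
g(A) = 2*A
(-7*(-2))*((g(-3) - 1*(-32)) - 126) = (-7*(-2))*((2*(-3) - 1*(-32)) - 126) = 14*((-6 + 32) - 126) = 14*(26 - 126) = 14*(-100) = -1400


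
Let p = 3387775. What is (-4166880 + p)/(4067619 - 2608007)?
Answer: -779105/1459612 ≈ -0.53378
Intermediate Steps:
(-4166880 + p)/(4067619 - 2608007) = (-4166880 + 3387775)/(4067619 - 2608007) = -779105/1459612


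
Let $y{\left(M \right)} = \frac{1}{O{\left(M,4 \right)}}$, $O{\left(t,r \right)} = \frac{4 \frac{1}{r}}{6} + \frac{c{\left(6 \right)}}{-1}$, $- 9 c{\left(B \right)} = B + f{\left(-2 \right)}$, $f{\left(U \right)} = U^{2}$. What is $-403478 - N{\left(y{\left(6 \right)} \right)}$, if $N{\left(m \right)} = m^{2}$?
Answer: $- \frac{213440186}{529} \approx -4.0348 \cdot 10^{5}$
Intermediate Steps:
$c{\left(B \right)} = - \frac{4}{9} - \frac{B}{9}$ ($c{\left(B \right)} = - \frac{B + \left(-2\right)^{2}}{9} = - \frac{B + 4}{9} = - \frac{4 + B}{9} = - \frac{4}{9} - \frac{B}{9}$)
$O{\left(t,r \right)} = \frac{10}{9} + \frac{2}{3 r}$ ($O{\left(t,r \right)} = \frac{4 \frac{1}{r}}{6} + \frac{- \frac{4}{9} - \frac{2}{3}}{-1} = \frac{4}{r} \frac{1}{6} + \left(- \frac{4}{9} - \frac{2}{3}\right) \left(-1\right) = \frac{2}{3 r} - - \frac{10}{9} = \frac{2}{3 r} + \frac{10}{9} = \frac{10}{9} + \frac{2}{3 r}$)
$y{\left(M \right)} = \frac{18}{23}$ ($y{\left(M \right)} = \frac{1}{\frac{2}{9} \cdot \frac{1}{4} \left(3 + 5 \cdot 4\right)} = \frac{1}{\frac{2}{9} \cdot \frac{1}{4} \left(3 + 20\right)} = \frac{1}{\frac{2}{9} \cdot \frac{1}{4} \cdot 23} = \frac{1}{\frac{23}{18}} = \frac{18}{23}$)
$-403478 - N{\left(y{\left(6 \right)} \right)} = -403478 - \left(\frac{18}{23}\right)^{2} = -403478 - \frac{324}{529} = - \frac{213440186}{529}$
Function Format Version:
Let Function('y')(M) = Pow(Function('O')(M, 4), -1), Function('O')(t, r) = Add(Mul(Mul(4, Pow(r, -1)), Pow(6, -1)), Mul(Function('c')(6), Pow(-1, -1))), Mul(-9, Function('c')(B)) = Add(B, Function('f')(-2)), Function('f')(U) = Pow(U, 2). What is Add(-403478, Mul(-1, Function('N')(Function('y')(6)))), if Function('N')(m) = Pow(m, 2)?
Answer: Rational(-213440186, 529) ≈ -4.0348e+5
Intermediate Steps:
Function('c')(B) = Add(Rational(-4, 9), Mul(Rational(-1, 9), B)) (Function('c')(B) = Mul(Rational(-1, 9), Add(B, Pow(-2, 2))) = Mul(Rational(-1, 9), Add(B, 4)) = Mul(Rational(-1, 9), Add(4, B)) = Add(Rational(-4, 9), Mul(Rational(-1, 9), B)))
Function('O')(t, r) = Add(Rational(10, 9), Mul(Rational(2, 3), Pow(r, -1))) (Function('O')(t, r) = Add(Mul(Mul(4, Pow(r, -1)), Pow(6, -1)), Mul(Add(Rational(-4, 9), Mul(Rational(-1, 9), 6)), Pow(-1, -1))) = Add(Mul(Mul(4, Pow(r, -1)), Rational(1, 6)), Mul(Add(Rational(-4, 9), Rational(-2, 3)), -1)) = Add(Mul(Rational(2, 3), Pow(r, -1)), Mul(Rational(-10, 9), -1)) = Add(Mul(Rational(2, 3), Pow(r, -1)), Rational(10, 9)) = Add(Rational(10, 9), Mul(Rational(2, 3), Pow(r, -1))))
Function('y')(M) = Rational(18, 23) (Function('y')(M) = Pow(Mul(Rational(2, 9), Pow(4, -1), Add(3, Mul(5, 4))), -1) = Pow(Mul(Rational(2, 9), Rational(1, 4), Add(3, 20)), -1) = Pow(Mul(Rational(2, 9), Rational(1, 4), 23), -1) = Pow(Rational(23, 18), -1) = Rational(18, 23))
Add(-403478, Mul(-1, Function('N')(Function('y')(6)))) = Add(-403478, Mul(-1, Pow(Rational(18, 23), 2))) = Add(-403478, Mul(-1, Rational(324, 529))) = Add(-403478, Rational(-324, 529)) = Rational(-213440186, 529)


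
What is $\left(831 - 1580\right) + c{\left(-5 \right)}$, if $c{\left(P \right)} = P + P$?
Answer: $-759$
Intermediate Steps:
$c{\left(P \right)} = 2 P$
$\left(831 - 1580\right) + c{\left(-5 \right)} = \left(831 - 1580\right) + 2 \left(-5\right) = -749 - 10 = -759$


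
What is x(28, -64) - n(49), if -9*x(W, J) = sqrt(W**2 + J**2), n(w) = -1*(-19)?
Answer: -19 - 4*sqrt(305)/9 ≈ -26.762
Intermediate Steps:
n(w) = 19
x(W, J) = -sqrt(J**2 + W**2)/9 (x(W, J) = -sqrt(W**2 + J**2)/9 = -sqrt(J**2 + W**2)/9)
x(28, -64) - n(49) = -sqrt((-64)**2 + 28**2)/9 - 1*19 = -sqrt(4096 + 784)/9 - 19 = -4*sqrt(305)/9 - 19 = -19 - 4*sqrt(305)/9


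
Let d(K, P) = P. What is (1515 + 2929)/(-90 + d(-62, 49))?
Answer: -4444/41 ≈ -108.39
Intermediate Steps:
(1515 + 2929)/(-90 + d(-62, 49)) = (1515 + 2929)/(-90 + 49) = 4444/(-41) = 4444*(-1/41) = -4444/41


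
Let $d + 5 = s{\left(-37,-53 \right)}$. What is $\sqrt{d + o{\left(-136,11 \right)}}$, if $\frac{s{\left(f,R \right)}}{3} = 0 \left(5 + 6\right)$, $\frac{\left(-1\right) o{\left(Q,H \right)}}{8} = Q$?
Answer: $19 \sqrt{3} \approx 32.909$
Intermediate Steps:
$o{\left(Q,H \right)} = - 8 Q$
$s{\left(f,R \right)} = 0$ ($s{\left(f,R \right)} = 3 \cdot 0 \left(5 + 6\right) = 3 \cdot 0 \cdot 11 = 3 \cdot 0 = 0$)
$d = -5$ ($d = -5 + 0 = -5$)
$\sqrt{d + o{\left(-136,11 \right)}} = \sqrt{-5 - -1088} = \sqrt{-5 + 1088} = \sqrt{1083} = 19 \sqrt{3}$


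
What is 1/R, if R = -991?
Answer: -1/991 ≈ -0.0010091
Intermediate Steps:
1/R = 1/(-991) = -1/991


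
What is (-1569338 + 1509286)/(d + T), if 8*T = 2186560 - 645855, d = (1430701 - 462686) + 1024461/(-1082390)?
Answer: -259998737120/5024896768031 ≈ -0.051742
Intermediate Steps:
d = 1047768731389/1082390 (d = 968015 + 1024461*(-1/1082390) = 968015 - 1024461/1082390 = 1047768731389/1082390 ≈ 9.6801e+5)
T = 1540705/8 (T = (2186560 - 645855)/8 = (⅛)*1540705 = 1540705/8 ≈ 1.9259e+5)
(-1569338 + 1509286)/(d + T) = (-1569338 + 1509286)/(1047768731389/1082390 + 1540705/8) = -60052/5024896768031/4329560 = -60052*4329560/5024896768031 = -259998737120/5024896768031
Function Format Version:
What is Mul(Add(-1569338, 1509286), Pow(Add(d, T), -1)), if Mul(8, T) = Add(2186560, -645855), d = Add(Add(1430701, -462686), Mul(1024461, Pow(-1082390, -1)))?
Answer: Rational(-259998737120, 5024896768031) ≈ -0.051742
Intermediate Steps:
d = Rational(1047768731389, 1082390) (d = Add(968015, Mul(1024461, Rational(-1, 1082390))) = Add(968015, Rational(-1024461, 1082390)) = Rational(1047768731389, 1082390) ≈ 9.6801e+5)
T = Rational(1540705, 8) (T = Mul(Rational(1, 8), Add(2186560, -645855)) = Mul(Rational(1, 8), 1540705) = Rational(1540705, 8) ≈ 1.9259e+5)
Mul(Add(-1569338, 1509286), Pow(Add(d, T), -1)) = Mul(Add(-1569338, 1509286), Pow(Add(Rational(1047768731389, 1082390), Rational(1540705, 8)), -1)) = Mul(-60052, Pow(Rational(5024896768031, 4329560), -1)) = Mul(-60052, Rational(4329560, 5024896768031)) = Rational(-259998737120, 5024896768031)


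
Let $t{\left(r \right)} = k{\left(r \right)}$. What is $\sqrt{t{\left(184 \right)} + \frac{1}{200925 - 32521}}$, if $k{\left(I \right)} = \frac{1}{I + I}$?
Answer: $\frac{\sqrt{40856452339}}{3873292} \approx 0.052186$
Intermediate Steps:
$k{\left(I \right)} = \frac{1}{2 I}$
$t{\left(r \right)} = \frac{1}{2 r}$
$\sqrt{t{\left(184 \right)} + \frac{1}{200925 - 32521}} = \sqrt{\frac{1}{2 \cdot 184} + \frac{1}{200925 - 32521}} = \sqrt{\frac{1}{2} \cdot \frac{1}{184} + \frac{1}{168404}} = \sqrt{\frac{1}{368} + \frac{1}{168404}} = \sqrt{\frac{42193}{15493168}} = \frac{\sqrt{40856452339}}{3873292}$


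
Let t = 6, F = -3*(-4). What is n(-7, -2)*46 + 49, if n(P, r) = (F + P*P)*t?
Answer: 16885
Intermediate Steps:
F = 12
n(P, r) = 72 + 6*P**2 (n(P, r) = (12 + P*P)*6 = (12 + P**2)*6 = 72 + 6*P**2)
n(-7, -2)*46 + 49 = (72 + 6*(-7)**2)*46 + 49 = (72 + 6*49)*46 + 49 = (72 + 294)*46 + 49 = 366*46 + 49 = 16836 + 49 = 16885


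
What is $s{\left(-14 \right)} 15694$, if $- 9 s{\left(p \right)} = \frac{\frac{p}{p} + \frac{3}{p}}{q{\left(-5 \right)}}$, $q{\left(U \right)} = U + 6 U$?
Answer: $\frac{12331}{315} \approx 39.146$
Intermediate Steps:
$q{\left(U \right)} = 7 U$
$s{\left(p \right)} = \frac{1}{315} + \frac{1}{105 p}$ ($s{\left(p \right)} = - \frac{\left(\frac{p}{p} + \frac{3}{p}\right) \frac{1}{7 \left(-5\right)}}{9} = - \frac{\left(1 + \frac{3}{p}\right) \frac{1}{-35}}{9} = - \frac{\left(1 + \frac{3}{p}\right) \left(- \frac{1}{35}\right)}{9} = - \frac{- \frac{1}{35} - \frac{3}{35 p}}{9} = \frac{1}{315} + \frac{1}{105 p}$)
$s{\left(-14 \right)} 15694 = \frac{3 - 14}{315 \left(-14\right)} 15694 = \frac{1}{315} \left(- \frac{1}{14}\right) \left(-11\right) 15694 = \frac{11}{4410} \cdot 15694 = \frac{12331}{315}$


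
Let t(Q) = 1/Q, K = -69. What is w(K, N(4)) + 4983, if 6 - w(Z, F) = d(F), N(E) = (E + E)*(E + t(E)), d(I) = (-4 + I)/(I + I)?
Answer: 169611/34 ≈ 4988.6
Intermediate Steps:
d(I) = (-4 + I)/(2*I) (d(I) = (-4 + I)/((2*I)) = (-4 + I)*(1/(2*I)) = (-4 + I)/(2*I))
t(Q) = 1/Q
N(E) = 2*E*(E + 1/E) (N(E) = (E + E)*(E + 1/E) = (2*E)*(E + 1/E) = 2*E*(E + 1/E))
w(Z, F) = 6 - (-4 + F)/(2*F)
w(K, N(4)) + 4983 = (11/2 + 2/(2 + 2*4²)) + 4983 = (11/2 + 2/(2 + 2*16)) + 4983 = (11/2 + 2/(2 + 32)) + 4983 = (11/2 + 2/34) + 4983 = (11/2 + 2*(1/34)) + 4983 = (11/2 + 1/17) + 4983 = 189/34 + 4983 = 169611/34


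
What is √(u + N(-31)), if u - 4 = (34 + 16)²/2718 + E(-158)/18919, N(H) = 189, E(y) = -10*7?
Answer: √14243168531783837/8570307 ≈ 13.925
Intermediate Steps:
E(y) = -70
u = 126397304/25710921 (u = 4 + ((34 + 16)²/2718 - 70/18919) = 4 + (50²*(1/2718) - 70*1/18919) = 4 + (2500*(1/2718) - 70/18919) = 4 + (1250/1359 - 70/18919) = 4 + 23553620/25710921 = 126397304/25710921 ≈ 4.9161)
√(u + N(-31)) = √(126397304/25710921 + 189) = √(4985761373/25710921) = √14243168531783837/8570307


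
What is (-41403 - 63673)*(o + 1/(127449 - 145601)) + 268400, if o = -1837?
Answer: 877163714725/4538 ≈ 1.9329e+8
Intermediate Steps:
(-41403 - 63673)*(o + 1/(127449 - 145601)) + 268400 = (-41403 - 63673)*(-1837 + 1/(127449 - 145601)) + 268400 = -105076*(-1837 + 1/(-18152)) + 268400 = -105076*(-1837 - 1/18152) + 268400 = -105076*(-33345225/18152) + 268400 = 875945715525/4538 + 268400 = 877163714725/4538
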